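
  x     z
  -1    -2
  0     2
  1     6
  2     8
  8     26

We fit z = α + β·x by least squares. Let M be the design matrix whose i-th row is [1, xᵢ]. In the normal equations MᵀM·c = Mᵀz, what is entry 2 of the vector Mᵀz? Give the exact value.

Entry 2 ↔ basis x, so (Mᵀz)_{2} = Σᵢ (x)·zᵢ = (-1)·(-2) + (0)·(2) + (1)·(6) + (2)·(8) + (8)·(26) = 232.

232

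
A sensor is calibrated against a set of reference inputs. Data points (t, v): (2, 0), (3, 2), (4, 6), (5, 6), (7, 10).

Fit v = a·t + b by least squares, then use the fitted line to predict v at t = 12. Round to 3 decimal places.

The normal system AᵀA·[a, b]ᵀ = Aᵀv is [[103, 21]; [21, 5]]·[a, b]ᵀ = [130, 24]ᵀ.
Determinant 103·5 − 21² = 74.
a = (130·5 − 21·24)/74 = 73/37; b = (103·24 − 21·130)/74 = -129/37.
At t = 12: v̂ = (73/37)·(12) + (-129/37)·(1) = 747/37.

v̂ = 20.189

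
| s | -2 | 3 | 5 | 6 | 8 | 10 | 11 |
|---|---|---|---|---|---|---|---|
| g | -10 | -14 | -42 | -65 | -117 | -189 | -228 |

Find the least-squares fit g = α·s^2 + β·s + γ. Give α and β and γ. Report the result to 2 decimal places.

α = -2.01, β = 1.31, γ = 0.65

Setting ∂/∂α … = 0 gives: 30755·α + 3203·β + 359·γ = -57532;  3203·α + 359·β + 41·γ = -5956;  359·α + 41·β + 7·γ = -665.
(Σs^2·s^2 = 30755, Σs^2·s = 3203, Σs^2 = 359, Σs·s = 359, Σs = 41, Σ1 = 7, Σs^2·g = -57532, Σs·g = -5956, Σg = -665.)
Row-reducing yields α = -602907/299222, β = 392685/299222, γ = 8837/13601.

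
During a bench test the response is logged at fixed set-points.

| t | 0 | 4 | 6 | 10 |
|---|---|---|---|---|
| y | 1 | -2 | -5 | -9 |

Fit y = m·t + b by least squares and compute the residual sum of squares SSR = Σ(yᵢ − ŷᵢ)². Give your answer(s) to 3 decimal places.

From the data, Σt·t = 152, Σt = 20, Σ1 = 4.
And Σt·y = -128, Σy = -15.
So MᵀM·[m, b]ᵀ = Mᵀy: [[152, 20]; [20, 4]]·[m, b]ᵀ = [-128, -15]ᵀ.
det = 152·4 − 20² = 208.
m = ((-128)·4 − 20·(-15))/208 = -53/52; b = (152·(-15) − 20·(-128))/208 = 35/26.
Residuals: -9/26, 19/26, -3/13, -2/13; SSR = 19/26.

SSR = 0.731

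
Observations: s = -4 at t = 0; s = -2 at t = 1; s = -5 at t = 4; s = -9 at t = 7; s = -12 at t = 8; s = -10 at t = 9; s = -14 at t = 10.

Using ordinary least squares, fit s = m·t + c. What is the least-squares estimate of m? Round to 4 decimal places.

Sums needed: Σt·t = 311, Σt = 39, Σ1 = 7.
And Σt·s = -411, Σs = -56.
Normal equations: [[311, 39]; [39, 7]]·[m, c]ᵀ = [-411, -56]ᵀ.
Determinant 311·7 − 39² = 656.
m = ((-411)·7 − 39·(-56))/656 = -693/656; c = (311·(-56) − 39·(-411))/656 = -1387/656.

m = -1.0564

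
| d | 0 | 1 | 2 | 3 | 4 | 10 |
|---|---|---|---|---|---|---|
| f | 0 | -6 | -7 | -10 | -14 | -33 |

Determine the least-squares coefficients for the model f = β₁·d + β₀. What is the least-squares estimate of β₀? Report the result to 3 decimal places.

β₀ = -1.000

Forming MᵀM = [[130, 20]; [20, 6]] and Mᵀf = [-436, -70]ᵀ gives MᵀM·[β₁, β₀]ᵀ = Mᵀf.
Δ = 130·6 − 20² = 380.
β₁ = ((-436)·6 − 20·(-70))/380 = -16/5; β₀ = (130·(-70) − 20·(-436))/380 = -1.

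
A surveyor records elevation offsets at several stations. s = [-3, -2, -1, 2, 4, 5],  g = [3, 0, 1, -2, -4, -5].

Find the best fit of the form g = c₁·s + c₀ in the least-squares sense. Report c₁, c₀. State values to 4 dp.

With design matrix M, MᵀM = [[59, 5]; [5, 6]] and Mᵀg = [-55, -7]ᵀ.
det = 59·6 − 5² = 329.
c₁ = ((-55)·6 − 5·(-7))/329 = -295/329; c₀ = (59·(-7) − 5·(-55))/329 = -138/329.

c₁ = -0.8967, c₀ = -0.4195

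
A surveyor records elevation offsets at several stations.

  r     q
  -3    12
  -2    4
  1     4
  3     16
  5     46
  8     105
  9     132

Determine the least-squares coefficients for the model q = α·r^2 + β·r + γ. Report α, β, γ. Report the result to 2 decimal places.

α = 1.50, β = 1.09, γ = 1.04

With design matrix M, MᵀM = [[11461, 1359, 193]; [1359, 193, 21]; [193, 21, 7]] and Mᵀq = [18834, 2266, 319]ᵀ.
Row-reducing yields α = 15293/10218, β = 18549/17030, γ = 26527/25545.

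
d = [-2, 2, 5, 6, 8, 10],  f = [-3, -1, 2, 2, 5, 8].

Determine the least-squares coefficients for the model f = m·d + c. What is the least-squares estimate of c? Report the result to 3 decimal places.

Compute the Gram sums: Σd·d = 233, Σd = 29, Σ1 = 6.
Moment sums: Σd·f = 146, Σf = 13.
So MᵀM·[m, c]ᵀ = Mᵀf: [[233, 29]; [29, 6]]·[m, c]ᵀ = [146, 13]ᵀ.
Δ = 233·6 − 29² = 557.
m = (146·6 − 29·13)/557 = 499/557; c = (233·13 − 29·146)/557 = -1205/557.

c = -2.163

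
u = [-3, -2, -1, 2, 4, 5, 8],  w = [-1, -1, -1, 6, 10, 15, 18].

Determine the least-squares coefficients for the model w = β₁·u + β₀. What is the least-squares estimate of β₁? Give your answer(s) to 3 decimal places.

β₁ = 1.938

Compute the Gram sums: Σu·u = 123, Σu = 13, Σ1 = 7.
And Σu·w = 277, Σw = 46.
Normal equations: [[123, 13]; [13, 7]]·[β₁, β₀]ᵀ = [277, 46]ᵀ.
Eliminating β₀: 7·(row 1) − 13·(row 2) gives 692·β₁ = 7·277 − 13·46 = 1341, so β₁ = 1341/692.
Then β₀ = (46 − 13·(1341/692))/7 = 2057/692.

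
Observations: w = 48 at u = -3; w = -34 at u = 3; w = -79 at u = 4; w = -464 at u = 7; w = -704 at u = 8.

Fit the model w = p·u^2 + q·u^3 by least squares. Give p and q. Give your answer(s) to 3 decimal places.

p = 0.930, q = -1.489

Normal-equation sums: Σu^2·u^2 = 6915, Σu^2·u^3 = 50599, Σu^3·u^3 = 385347.
For Xᵀw: Σu^2·w = -68930, Σu^3·w = -526870.
So XᵀX·[p, q]ᵀ = Xᵀw: [[6915, 50599]; [50599, 385347]]·[p, q]ᵀ = [-68930, -526870]ᵀ.
Eliminating q: 385347·(row 1) − 50599·(row 2) gives 104415704·p = 385347·(-68930) − 50599·(-526870) = 97126420, so p = 24281605/26103926.
Then q = ((-526870) − 50599·(24281605/26103926))/385347 = -38879245/26103926.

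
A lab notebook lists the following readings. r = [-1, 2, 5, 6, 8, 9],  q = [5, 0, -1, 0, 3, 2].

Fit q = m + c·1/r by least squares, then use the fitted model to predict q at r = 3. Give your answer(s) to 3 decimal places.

The normal equations are: 6·m + (37/360)·c = 9;  (37/360)·m + (174409/129600)·c = -1657/360.
(Σ1 = 6, Σ1/r = 37/360, Σ1/r·1/r = 174409/129600, Σq = 9, Σ1/r·q = -1657/360.)
Δ = 6·(174409/129600) − (37/360)² = 209017/25920.
m = (9·(174409/129600) − (37/360)·(-1657/360))/(209017/25920) = 326198/209017; c = (6·(-1657/360) − (37/360)·9)/(209017/25920) = -739800/209017.
At r = 3: q̂ = (326198/209017)·(1) + (-739800/209017)·(1/3) = 79598/209017.

q̂ = 0.381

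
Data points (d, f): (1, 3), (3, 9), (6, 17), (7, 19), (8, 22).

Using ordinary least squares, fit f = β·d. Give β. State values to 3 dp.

β = 2.774

Normal-equation sums: Σd·d = 159.
Moment sums: Σd·f = 441.
AᵀA·[β]ᵀ = Aᵀf becomes [[159]]·[β]ᵀ = [441]ᵀ.
Hence β = 441 / 159 ≈ 2.77358.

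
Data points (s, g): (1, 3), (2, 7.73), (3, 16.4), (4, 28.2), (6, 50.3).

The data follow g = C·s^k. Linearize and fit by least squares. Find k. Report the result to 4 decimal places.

Linearized form: ln g = k·ln s + ln C. From the 5 transformed points,
Σln s = 4.9698, Σ(ln s)² = 6.8196, Σln g = 13.1983, Σln s·ln g = 16.1401.
Normal system: [[6.8196, 4.9698]; [4.9698, 5]]·[k, ln C]ᵀ = [16.1401, 13.1983]ᵀ.
Slope k = (n·Σln s·ln g − Σln s·Σln g)/(n·Σ(ln s)² − (Σln s)²) = (5·16.1401 − 4.9698·13.1983)/9.3990 = 1.60732; ln C = (Σln g − k·Σln s)/n = 1.04205.

k = 1.6073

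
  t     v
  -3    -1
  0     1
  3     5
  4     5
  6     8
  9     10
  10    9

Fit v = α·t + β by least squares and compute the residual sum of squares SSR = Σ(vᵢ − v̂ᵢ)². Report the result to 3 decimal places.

Compute the Gram sums: Σt·t = 251, Σt = 29, Σ1 = 7.
And Σt·v = 266, Σv = 37.
Normal equations: [[251, 29]; [29, 7]]·[α, β]ᵀ = [266, 37]ᵀ.
Eliminating β: 7·(row 1) − 29·(row 2) gives 916·α = 7·266 − 29·37 = 789, so α = 789/916.
Then β = (37 − 29·(789/916))/7 = 1573/916.
Residuals: -61/458, -657/916, 160/229, -149/916, 1021/916, 243/458, -1219/916; SSR = 3977/916.

SSR = 4.342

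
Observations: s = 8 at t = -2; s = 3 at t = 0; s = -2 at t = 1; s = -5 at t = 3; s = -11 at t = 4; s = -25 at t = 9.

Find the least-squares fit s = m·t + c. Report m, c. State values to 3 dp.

m = -3.020, c = 2.218

MᵀM·[m, c]ᵀ = Mᵀs reads: 111·m + 15·c = -302;  15·m + 6·c = -32.
det = 111·6 − 15² = 441.
m = ((-302)·6 − 15·(-32))/441 = -148/49; c = (111·(-32) − 15·(-302))/441 = 326/147.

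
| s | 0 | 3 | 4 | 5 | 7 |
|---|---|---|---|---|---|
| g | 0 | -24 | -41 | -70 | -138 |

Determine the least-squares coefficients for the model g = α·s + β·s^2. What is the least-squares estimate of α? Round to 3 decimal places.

α = 1.285

The normal equations are: 99·α + 559·β = -1552;  559·α + 3363·β = -9384.
Determinant 99·3363 − 559² = 20456.
α = ((-1552)·3363 − 559·(-9384))/20456 = 3285/2557; β = (99·(-9384) − 559·(-1552))/20456 = -7681/2557.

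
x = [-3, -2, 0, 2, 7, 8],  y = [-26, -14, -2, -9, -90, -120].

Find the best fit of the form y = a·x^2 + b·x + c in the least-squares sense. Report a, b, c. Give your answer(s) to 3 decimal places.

The normal system MᵀM·[a, b, c]ᵀ = Mᵀy is [[6610, 828, 130]; [828, 130, 12]; [130, 12, 6]]·[a, b, c]ᵀ = [-12416, -1502, -261]ᵀ.
Solving the 3×3 system (Gaussian elimination) gives a = -240039/119204, b = 46043/29801, c = -352873/119204.

a = -2.014, b = 1.545, c = -2.960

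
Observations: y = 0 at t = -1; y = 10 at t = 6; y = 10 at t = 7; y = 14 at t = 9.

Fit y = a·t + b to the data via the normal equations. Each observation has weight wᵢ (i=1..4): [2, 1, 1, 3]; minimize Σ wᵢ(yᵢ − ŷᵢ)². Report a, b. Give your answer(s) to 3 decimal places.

From the data, Σwᵢ·t·t = 330, Σwᵢ·t = 38, Σwᵢ·1 = 7.
For XᵀWy: Σwᵢ·t·y = 508, Σwᵢ·y = 62.
Normal equations: [[330, 38]; [38, 7]]·[a, b]ᵀ = [508, 62]ᵀ.
det = 330·7 − 38² = 866.
a = (508·7 − 38·62)/866 = 600/433; b = (330·62 − 38·508)/866 = 578/433.

a = 1.386, b = 1.335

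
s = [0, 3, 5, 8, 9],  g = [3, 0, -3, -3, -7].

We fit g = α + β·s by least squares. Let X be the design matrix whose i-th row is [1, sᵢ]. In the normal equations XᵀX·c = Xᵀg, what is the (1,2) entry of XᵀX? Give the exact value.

25

Row 1 ↔ basis 1, column 2 ↔ basis s, so (XᵀX)_{1,2} = Σᵢ s = (1)·(0) + (1)·(3) + (1)·(5) + (1)·(8) + (1)·(9) = 25.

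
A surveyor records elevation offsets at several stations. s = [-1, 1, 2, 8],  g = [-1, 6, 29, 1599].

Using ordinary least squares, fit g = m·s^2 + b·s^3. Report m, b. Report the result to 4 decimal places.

m = 1.5368, b = 2.9309

The normal equations are: 4114·m + 32800·b = 102457;  32800·m + 262210·b = 818927.
(Σs^2·s^2 = 4114, Σs^2·s^3 = 32800, Σs^3·s^3 = 262210, Σs^2·g = 102457, Σs^3·g = 818927.)
Eliminating b: 262210·(row 1) − 32800·(row 2) gives 2891940·m = 262210·102457 − 32800·818927 = 4444370, so m = 444437/289194.
Then b = (818927 − 32800·(444437/289194))/262210 = 4238039/1445970.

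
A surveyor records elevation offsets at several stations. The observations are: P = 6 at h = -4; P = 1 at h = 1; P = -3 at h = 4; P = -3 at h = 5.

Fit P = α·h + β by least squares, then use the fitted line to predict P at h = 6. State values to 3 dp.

P̂ = -4.480

Forming MᵀM = [[58, 6]; [6, 4]] and MᵀP = [-50, 1]ᵀ gives MᵀM·[α, β]ᵀ = MᵀP.
Eliminating β: 4·(row 1) − 6·(row 2) gives 196·α = 4·(-50) − 6·1 = -206, so α = -103/98.
Then β = (1 − 6·(-103/98))/4 = 179/98.
At h = 6: P̂ = (-103/98)·(6) + (179/98)·(1) = -439/98.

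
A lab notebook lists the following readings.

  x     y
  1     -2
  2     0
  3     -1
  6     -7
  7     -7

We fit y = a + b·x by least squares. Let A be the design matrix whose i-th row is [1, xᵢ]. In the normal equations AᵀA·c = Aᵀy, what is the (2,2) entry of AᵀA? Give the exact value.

99

Row 2 ↔ basis x, column 2 ↔ basis x, so (AᵀA)_{2,2} = Σᵢ (x)·(x) = (1)·(1) + (2)·(2) + (3)·(3) + (6)·(6) + (7)·(7) = 99.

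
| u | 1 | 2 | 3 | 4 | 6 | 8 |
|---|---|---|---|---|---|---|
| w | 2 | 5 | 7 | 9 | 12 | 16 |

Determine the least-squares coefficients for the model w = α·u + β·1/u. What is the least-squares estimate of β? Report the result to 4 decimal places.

Entries of MᵀM: Σu·u = 130, Σu·1/u = 6, Σ1/u·1/u = 845/576.
Right-hand side: Σu·w = 269, Σ1/u·w = 157/12.
Normal equations: [[130, 6]; [6, 845/576]]·[α, β]ᵀ = [269, 157/12]ᵀ.
Eliminating β: (845/576)·(row 1) − 6·(row 2) gives (44557/288)·α = (845/576)·269 − 6·(157/12) = 182089/576, so α = 182089/89114.
Then β = ((157/12) − 6·(182089/89114))/(845/576) = 25008/44557.

β = 0.5613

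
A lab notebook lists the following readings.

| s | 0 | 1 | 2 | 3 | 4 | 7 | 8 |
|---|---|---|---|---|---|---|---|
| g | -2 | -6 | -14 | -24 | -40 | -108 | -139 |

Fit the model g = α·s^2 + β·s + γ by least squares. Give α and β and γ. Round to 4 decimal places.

From the data, Σs^2·s^2 = 6851, Σs^2·s = 955, Σs^2 = 143, Σs·s = 143, Σs = 25, Σ1 = 7.
Moment sums: Σs^2·g = -15106, Σs·g = -2134, Σg = -333.
Inverting the 3×3 Gram matrix, [α, β, γ]ᵀ = [-13141/6846, -11713/6846, -2565/1141]ᵀ.

α = -1.9195, β = -1.7109, γ = -2.2480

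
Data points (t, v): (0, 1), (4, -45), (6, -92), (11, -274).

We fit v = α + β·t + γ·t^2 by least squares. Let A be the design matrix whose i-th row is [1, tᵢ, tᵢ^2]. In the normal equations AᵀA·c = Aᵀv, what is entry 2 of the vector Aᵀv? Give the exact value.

-3746

Entry 2 ↔ basis t, so (Aᵀv)_{2} = Σᵢ (t)·vᵢ = (0)·(1) + (4)·(-45) + (6)·(-92) + (11)·(-274) = -3746.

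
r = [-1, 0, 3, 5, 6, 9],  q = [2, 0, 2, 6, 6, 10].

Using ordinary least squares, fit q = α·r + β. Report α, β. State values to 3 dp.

Normal-equation sums: Σr·r = 152, Σr = 22, Σ1 = 6.
Moment sums: Σr·q = 160, Σq = 26.
So MᵀM·[α, β]ᵀ = Mᵀq: [[152, 22]; [22, 6]]·[α, β]ᵀ = [160, 26]ᵀ.
Eliminating β: 6·(row 1) − 22·(row 2) gives 428·α = 6·160 − 22·26 = 388, so α = 97/107.
Then β = (26 − 22·(97/107))/6 = 108/107.

α = 0.907, β = 1.009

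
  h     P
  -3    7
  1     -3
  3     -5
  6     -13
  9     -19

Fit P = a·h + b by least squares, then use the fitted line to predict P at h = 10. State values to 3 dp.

Sums needed: Σh·h = 136, Σh = 16, Σ1 = 5.
And Σh·P = -288, ΣP = -33.
Normal equations: [[136, 16]; [16, 5]]·[a, b]ᵀ = [-288, -33]ᵀ.
Eliminating b: 5·(row 1) − 16·(row 2) gives 424·a = 5·(-288) − 16·(-33) = -912, so a = -114/53.
Then b = ((-33) − 16·(-114/53))/5 = 15/53.
At h = 10: P̂ = (-114/53)·(10) + (15/53)·(1) = -1125/53.

P̂ = -21.226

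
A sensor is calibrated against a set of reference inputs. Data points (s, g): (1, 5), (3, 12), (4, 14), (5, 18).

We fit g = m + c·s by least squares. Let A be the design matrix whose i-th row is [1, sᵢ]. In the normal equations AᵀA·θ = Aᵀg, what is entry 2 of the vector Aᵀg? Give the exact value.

187

Entry 2 ↔ basis s, so (Aᵀg)_{2} = Σᵢ (s)·gᵢ = (1)·(5) + (3)·(12) + (4)·(14) + (5)·(18) = 187.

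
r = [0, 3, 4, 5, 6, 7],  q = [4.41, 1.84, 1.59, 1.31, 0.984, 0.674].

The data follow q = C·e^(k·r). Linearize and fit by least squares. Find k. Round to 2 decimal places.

k = -0.26

With ln qᵢ as the transformed response and rᵢ as the regressor:
XᵀX = [[135.0000, 25.0000]; [25.0000, 6]], rhs = [2.1759, 2.4167]ᵀ  (here Σr = 25.0000, Σ(r)² = 135.0000, Σln q = 2.4167, Σr·ln q = 2.1759).
Solving (det = 185.0000): k = -0.25602, ln C = 1.46953.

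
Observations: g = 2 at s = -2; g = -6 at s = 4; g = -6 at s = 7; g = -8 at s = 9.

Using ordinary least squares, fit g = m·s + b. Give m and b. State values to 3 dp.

Compute the Gram sums: Σs·s = 150, Σs = 18, Σ1 = 4.
For Xᵀg: Σs·g = -142, Σg = -18.
det = 150·4 − 18² = 276.
m = ((-142)·4 − 18·(-18))/276 = -61/69; b = (150·(-18) − 18·(-142))/276 = -12/23.

m = -0.884, b = -0.522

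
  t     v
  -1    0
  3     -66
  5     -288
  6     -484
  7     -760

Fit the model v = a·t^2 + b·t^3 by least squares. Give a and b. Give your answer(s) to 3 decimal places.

AᵀA·[a, b]ᵀ = Aᵀv reads: 4404·a + 27950·b = -62458;  27950·a + 180660·b = -403006.
Eliminating b: 180660·(row 1) − 27950·(row 2) gives 14424140·a = 180660·(-62458) − 27950·(-403006) = -19644580, so a = -982229/721207.
Then b = ((-403006) − 27950·(-982229/721207))/180660 = -7284331/3606035.

a = -1.362, b = -2.020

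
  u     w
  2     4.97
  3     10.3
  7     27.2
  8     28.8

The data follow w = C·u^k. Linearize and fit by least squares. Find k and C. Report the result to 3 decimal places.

k = 1.251, C = 2.293

Let Y = ln w. Fitting Y = k·ln u + ln C by least squares:
XᵀX = [[9.7980, 5.8171]; [5.8171, 4]], rhs = [17.0890, 10.5992]ᵀ  (here Σln u = 5.8171, Σ(ln u)² = 9.7980, Σln w = 10.5992, Σln u·ln w = 17.0890).
Slope k = (n·Σln u·ln w − Σln u·Σln w)/(n·Σ(ln u)² − (Σln u)²) = (4·17.0890 − 5.8171·10.5992)/5.3534 = 1.25145; ln C = (Σln w − k·Σln u)/n = 0.82983, so C = exp(0.82983) = 2.29294.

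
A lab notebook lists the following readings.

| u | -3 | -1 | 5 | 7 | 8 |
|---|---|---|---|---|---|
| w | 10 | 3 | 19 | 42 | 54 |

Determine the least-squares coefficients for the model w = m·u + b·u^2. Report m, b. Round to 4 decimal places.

m = -0.7087, b = 0.9379

Normal-equation sums: Σu·u = 148, Σu·u^2 = 952, Σu^2·u^2 = 7204.
Moment sums: Σu·w = 788, Σu^2·w = 6082.
Normal equations: [[148, 952]; [952, 7204]]·[m, b]ᵀ = [788, 6082]ᵀ.
det = 148·7204 − 952² = 159888.
m = (788·7204 − 952·6082)/159888 = -7082/9993; b = (148·6082 − 952·788)/159888 = 18745/19986.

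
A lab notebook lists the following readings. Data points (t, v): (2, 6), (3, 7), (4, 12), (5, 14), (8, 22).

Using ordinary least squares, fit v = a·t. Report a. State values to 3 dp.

a = 2.771

Normal-equation sums: Σt·t = 118.
And Σt·v = 327.
XᵀX·[a]ᵀ = Xᵀv becomes [[118]]·[a]ᵀ = [327]ᵀ.
a = 327/118 = 2.77119.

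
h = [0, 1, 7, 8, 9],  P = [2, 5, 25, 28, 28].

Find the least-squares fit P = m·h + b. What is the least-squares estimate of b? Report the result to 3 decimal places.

Compute the Gram sums: Σh·h = 195, Σh = 25, Σ1 = 5.
For MᵀP: Σh·P = 656, ΣP = 88.
Determinant 195·5 − 25² = 350.
m = (656·5 − 25·88)/350 = 108/35; b = (195·88 − 25·656)/350 = 76/35.

b = 2.171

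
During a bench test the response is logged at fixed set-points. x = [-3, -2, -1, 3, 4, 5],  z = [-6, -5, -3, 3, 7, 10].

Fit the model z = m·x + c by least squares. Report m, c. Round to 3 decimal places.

m = 1.931, c = -0.931

Compute the Gram sums: Σx·x = 64, Σx = 6, Σ1 = 6.
Moment sums: Σx·z = 118, Σz = 6.
det = 64·6 − 6² = 348.
m = (118·6 − 6·6)/348 = 56/29; c = (64·6 − 6·118)/348 = -27/29.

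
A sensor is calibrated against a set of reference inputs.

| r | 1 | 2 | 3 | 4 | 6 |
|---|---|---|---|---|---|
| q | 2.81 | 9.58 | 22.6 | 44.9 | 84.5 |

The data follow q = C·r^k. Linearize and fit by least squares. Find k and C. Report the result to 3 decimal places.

Let Y = ln q. Fitting Y = k·ln r + ln C by least squares:
Over the data: Σln r = 4.9698, Σ(ln r)² = 6.8196, Σln q = 14.6520, Σln r·ln q = 18.2154.
Normal system: [[6.8196, 4.9698]; [4.9698, 5]]·[k, ln C]ᵀ = [18.2154, 14.6520]ᵀ.
Solving (det = 9.3990): k = 1.94266, ln C = 0.99947, so C = exp(0.99947) = 2.71684.

k = 1.943, C = 2.717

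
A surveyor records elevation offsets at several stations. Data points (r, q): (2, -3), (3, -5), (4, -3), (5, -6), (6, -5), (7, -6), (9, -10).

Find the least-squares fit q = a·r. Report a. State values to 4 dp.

a = -1.0227

Sums needed: Σr·r = 220.
For Xᵀq: Σr·q = -225.
Hence a = -225 / 220 ≈ -1.02273.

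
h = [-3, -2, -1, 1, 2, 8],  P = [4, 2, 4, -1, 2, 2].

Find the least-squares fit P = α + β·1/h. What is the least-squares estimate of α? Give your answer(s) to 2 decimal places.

α = 2.09

The normal equations are: 6·α + (-5/24)·β = 13;  (-5/24)·α + (1513/576)·β = -73/12.
(Σ1 = 6, Σ1/h = -5/24, Σ1/h·1/h = 1513/576, ΣP = 13, Σ1/h·P = -73/12.)
Eliminating β: (1513/576)·(row 1) − (-5/24)·(row 2) gives (9053/576)·α = (1513/576)·13 − (-5/24)·(-73/12) = 6313/192, so α = 18939/9053.
Then β = ((-73/12) − (-5/24)·(18939/9053))/(1513/576) = -19464/9053.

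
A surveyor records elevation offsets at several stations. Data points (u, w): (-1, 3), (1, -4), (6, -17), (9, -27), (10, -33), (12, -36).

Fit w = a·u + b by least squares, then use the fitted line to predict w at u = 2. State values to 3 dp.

Setting ∂/∂a … = 0 gives: 363·a + 37·b = -1114;  37·a + 6·b = -114.
Determinant 363·6 − 37² = 809.
a = ((-1114)·6 − 37·(-114))/809 = -2466/809; b = (363·(-114) − 37·(-1114))/809 = -164/809.
At u = 2: ŵ = (-2466/809)·(2) + (-164/809)·(1) = -5096/809.

ŵ = -6.299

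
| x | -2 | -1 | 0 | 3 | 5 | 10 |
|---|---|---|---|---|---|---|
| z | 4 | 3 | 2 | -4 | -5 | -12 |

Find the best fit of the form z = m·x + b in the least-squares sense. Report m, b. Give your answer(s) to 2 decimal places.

AᵀA·[m, b]ᵀ = Aᵀz reads: 139·m + 15·b = -168;  15·m + 6·b = -12.
(Σx·x = 139, Σx = 15, Σ1 = 6, Σx·z = -168, Σz = -12.)
Determinant 139·6 − 15² = 609.
m = ((-168)·6 − 15·(-12))/609 = -276/203; b = (139·(-12) − 15·(-168))/609 = 284/203.

m = -1.36, b = 1.40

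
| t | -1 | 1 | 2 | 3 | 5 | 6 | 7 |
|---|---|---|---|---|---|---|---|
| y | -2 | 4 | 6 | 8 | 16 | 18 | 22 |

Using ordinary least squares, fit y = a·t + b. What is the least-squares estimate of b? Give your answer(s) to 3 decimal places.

b = 0.486

From the data, Σt·t = 125, Σt = 23, Σ1 = 7.
And Σt·y = 384, Σy = 72.
So XᵀX·[a, b]ᵀ = Xᵀy: [[125, 23]; [23, 7]]·[a, b]ᵀ = [384, 72]ᵀ.
Eliminating b: 7·(row 1) − 23·(row 2) gives 346·a = 7·384 − 23·72 = 1032, so a = 516/173.
Then b = (72 − 23·(516/173))/7 = 84/173.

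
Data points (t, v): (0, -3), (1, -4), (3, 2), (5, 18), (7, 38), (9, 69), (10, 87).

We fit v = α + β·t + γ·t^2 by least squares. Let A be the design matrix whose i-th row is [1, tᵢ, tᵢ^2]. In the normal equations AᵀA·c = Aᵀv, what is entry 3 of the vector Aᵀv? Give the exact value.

Entry 3 ↔ basis t^2, so (Aᵀv)_{3} = Σᵢ (t^2)·vᵢ = (0)·(-3) + (1)·(-4) + (9)·(2) + (25)·(18) + (49)·(38) + (81)·(69) + (100)·(87) = 16615.

16615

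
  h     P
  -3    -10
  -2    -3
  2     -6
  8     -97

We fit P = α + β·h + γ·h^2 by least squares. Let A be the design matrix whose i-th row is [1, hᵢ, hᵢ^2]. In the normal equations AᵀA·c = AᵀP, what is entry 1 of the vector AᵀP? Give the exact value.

-116

Entry 1 ↔ basis 1, so (AᵀP)_{1} = Σᵢ Pᵢ = (1)·(-10) + (1)·(-3) + (1)·(-6) + (1)·(-97) = -116.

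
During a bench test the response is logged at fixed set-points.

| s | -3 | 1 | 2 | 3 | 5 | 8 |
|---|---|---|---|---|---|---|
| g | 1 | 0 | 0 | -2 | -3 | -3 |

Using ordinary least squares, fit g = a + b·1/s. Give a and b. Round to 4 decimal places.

Sums needed: Σ1 = 6, Σ1/s = 73/40, Σ1/s·1/s = 22001/14400.
Right-hand side: Σg = -7, Σ1/s·g = -79/40.
So AᵀA·[a, b]ᵀ = Aᵀg: [[6, 73/40]; [73/40, 22001/14400]]·[a, b]ᵀ = [-7, -79/40]ᵀ.
Eliminating b: (22001/14400)·(row 1) − (73/40)·(row 2) gives (5603/960)·a = (22001/14400)·(-7) − (73/40)·(-79/40) = -12763/1800, so a = -102104/84045.
Then b = ((-79/40) − (73/40)·(-102104/84045))/(22001/14400) = 888/5603.

a = -1.2149, b = 0.1585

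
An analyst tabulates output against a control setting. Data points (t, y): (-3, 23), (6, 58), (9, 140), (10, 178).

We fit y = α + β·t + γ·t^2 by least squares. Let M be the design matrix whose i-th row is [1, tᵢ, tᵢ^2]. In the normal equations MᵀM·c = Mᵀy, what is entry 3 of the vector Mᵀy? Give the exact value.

Entry 3 ↔ basis t^2, so (Mᵀy)_{3} = Σᵢ (t^2)·yᵢ = (9)·(23) + (36)·(58) + (81)·(140) + (100)·(178) = 31435.

31435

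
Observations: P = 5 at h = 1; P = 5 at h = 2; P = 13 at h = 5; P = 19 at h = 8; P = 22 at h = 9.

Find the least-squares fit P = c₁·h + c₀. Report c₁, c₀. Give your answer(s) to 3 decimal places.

c₁ = 2.200, c₀ = 1.800

Entries of MᵀM: Σh·h = 175, Σh = 25, Σ1 = 5.
For MᵀP: Σh·P = 430, ΣP = 64.
So MᵀM·[c₁, c₀]ᵀ = MᵀP: [[175, 25]; [25, 5]]·[c₁, c₀]ᵀ = [430, 64]ᵀ.
Eliminating c₀: 5·(row 1) − 25·(row 2) gives 250·c₁ = 5·430 − 25·64 = 550, so c₁ = 11/5.
Then c₀ = (64 − 25·(11/5))/5 = 9/5.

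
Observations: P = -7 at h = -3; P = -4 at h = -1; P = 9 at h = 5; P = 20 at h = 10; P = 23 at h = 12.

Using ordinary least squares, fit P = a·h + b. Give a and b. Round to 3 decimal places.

From the data, Σh·h = 279, Σh = 23, Σ1 = 5.
Right-hand side: Σh·P = 546, ΣP = 41.
Normal equations: [[279, 23]; [23, 5]]·[a, b]ᵀ = [546, 41]ᵀ.
det = 279·5 − 23² = 866.
a = (546·5 − 23·41)/866 = 1787/866; b = (279·41 − 23·546)/866 = -1119/866.

a = 2.064, b = -1.292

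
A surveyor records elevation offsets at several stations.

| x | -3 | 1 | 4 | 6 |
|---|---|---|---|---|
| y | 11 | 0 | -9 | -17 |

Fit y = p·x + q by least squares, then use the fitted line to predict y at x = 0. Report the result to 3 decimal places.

ŷ = 2.380

AᵀA·[p, q]ᵀ = Aᵀy reads: 62·p + 8·q = -171;  8·p + 4·q = -15.
Δ = 62·4 − 8² = 184.
p = ((-171)·4 − 8·(-15))/184 = -141/46; q = (62·(-15) − 8·(-171))/184 = 219/92.
At x = 0: ŷ = (-141/46)·(0) + (219/92)·(1) = 219/92.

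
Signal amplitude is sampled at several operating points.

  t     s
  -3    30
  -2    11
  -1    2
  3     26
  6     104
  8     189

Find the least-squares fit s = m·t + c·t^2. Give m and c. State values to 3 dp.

The normal system XᵀX·[m, c]ᵀ = Xᵀs is [[123, 719]; [719, 5571]]·[m, c]ᵀ = [2100, 16390]ᵀ.
Eliminating c: 5571·(row 1) − 719·(row 2) gives 168272·m = 5571·2100 − 719·16390 = -85310, so m = -42655/84136.
Then c = (16390 − 719·(-42655/84136))/5571 = 253035/84136.

m = -0.507, c = 3.007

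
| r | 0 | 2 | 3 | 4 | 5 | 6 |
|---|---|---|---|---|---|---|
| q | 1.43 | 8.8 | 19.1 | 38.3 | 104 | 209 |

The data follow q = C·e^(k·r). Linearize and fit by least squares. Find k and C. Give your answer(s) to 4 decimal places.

k = 0.8289, C = 1.5259

With ln qᵢ as the transformed response and rᵢ as the regressor:
AᵀA = [[90.0000, 20.0000]; [20.0000, 6]], rhs = [83.0563, 19.1143]ᵀ  (here Σr = 20.0000, Σ(r)² = 90.0000, Σln q = 19.1143, Σr·ln q = 83.0563).
Solving (det = 140.0000): k = 0.82894, ln C = 0.42257, so C = exp(0.42257) = 1.52587.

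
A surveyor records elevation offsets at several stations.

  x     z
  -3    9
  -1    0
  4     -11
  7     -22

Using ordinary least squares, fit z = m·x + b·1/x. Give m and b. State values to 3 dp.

m = -3.169, b = 3.168

Compute the Gram sums: Σx·x = 75, Σx·1/x = 4, Σ1/x·1/x = 8425/7056.
Right-hand side: Σx·z = -225, Σ1/x·z = -249/28.
Normal equations: [[75, 4]; [4, 8425/7056]]·[m, b]ᵀ = [-225, -249/28]ᵀ.
Δ = 75·(8425/7056) − 4² = 172993/2352.
m = ((-225)·(8425/7056) − 4·(-249/28))/(172993/2352) = -548211/172993; b = (75·(-249/28) − 4·(-225))/(172993/2352) = 548100/172993.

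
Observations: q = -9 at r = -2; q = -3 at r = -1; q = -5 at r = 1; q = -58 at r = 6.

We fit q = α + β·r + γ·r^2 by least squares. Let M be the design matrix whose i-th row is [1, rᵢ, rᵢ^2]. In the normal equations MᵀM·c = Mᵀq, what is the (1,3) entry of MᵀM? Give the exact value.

Row 1 ↔ basis 1, column 3 ↔ basis r^2, so (MᵀM)_{1,3} = Σᵢ r^2 = (1)·(4) + (1)·(1) + (1)·(1) + (1)·(36) = 42.

42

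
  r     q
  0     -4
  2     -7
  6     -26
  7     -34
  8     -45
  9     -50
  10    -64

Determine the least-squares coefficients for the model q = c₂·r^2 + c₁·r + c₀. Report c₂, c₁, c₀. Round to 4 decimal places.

c₂ = -0.5433, c₁ = -0.5023, c₀ = -3.9203

The normal equations are: 24370·c₂ + 2808·c₁ + 334·c₀ = -15960;  2808·c₂ + 334·c₁ + 42·c₀ = -1858;  334·c₂ + 42·c₁ + 7·c₀ = -230.
(Σr^2·r^2 = 24370, Σr^2·r = 2808, Σr^2 = 334, Σr·r = 334, Σr = 42, Σ1 = 7, Σr^2·q = -15960, Σr·q = -1858, Σq = -230.)
Inverting the 3×3 Gram matrix, [c₂, c₁, c₀]ᵀ = [-42904/78969, -13221/26323, -28144/7179]ᵀ.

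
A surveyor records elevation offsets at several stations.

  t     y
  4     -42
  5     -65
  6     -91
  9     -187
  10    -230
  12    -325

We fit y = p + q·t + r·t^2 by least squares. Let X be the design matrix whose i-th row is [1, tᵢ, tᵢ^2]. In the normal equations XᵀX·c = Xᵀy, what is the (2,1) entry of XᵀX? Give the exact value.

46

Row 2 ↔ basis t, column 1 ↔ basis 1, so (XᵀX)_{2,1} = Σᵢ t = (4)·(1) + (5)·(1) + (6)·(1) + (9)·(1) + (10)·(1) + (12)·(1) = 46.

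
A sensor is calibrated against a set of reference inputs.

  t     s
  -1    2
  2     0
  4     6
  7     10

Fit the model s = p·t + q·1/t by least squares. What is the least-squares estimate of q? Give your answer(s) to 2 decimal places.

Forming AᵀA = [[70, 4]; [4, 1045/784]] and Aᵀs = [92, 13/14]ᵀ gives AᵀA·[p, q]ᵀ = Aᵀs.
Eliminating q: (1045/784)·(row 1) − 4·(row 2) gives (4329/56)·p = (1045/784)·92 − 4·(13/14) = 23307/196, so p = 15538/10101.
Then q = ((13/14) − 4·(15538/10101))/(1045/784) = -5656/1443.

q = -3.92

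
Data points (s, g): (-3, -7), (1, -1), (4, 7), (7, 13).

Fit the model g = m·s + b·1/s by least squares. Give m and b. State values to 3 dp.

m = 1.988, b = -2.522

From the data, Σs·s = 75, Σs·1/s = 4, Σ1/s·1/s = 8425/7056.
And Σs·g = 139, Σ1/s·g = 415/84.
XᵀX·[m, b]ᵀ = Xᵀg becomes [[75, 4]; [4, 8425/7056]]·[m, b]ᵀ = [139, 415/84]ᵀ.
Determinant 75·(8425/7056) − 4² = 172993/2352.
m = (139·(8425/7056) − 4·(415/84))/(172993/2352) = 1031635/518979; b = (75·(415/84) − 4·139)/(172993/2352) = -436212/172993.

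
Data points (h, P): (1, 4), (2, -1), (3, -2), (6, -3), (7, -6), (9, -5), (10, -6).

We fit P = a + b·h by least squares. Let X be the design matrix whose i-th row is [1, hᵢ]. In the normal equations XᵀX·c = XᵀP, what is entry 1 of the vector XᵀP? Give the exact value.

Entry 1 ↔ basis 1, so (XᵀP)_{1} = Σᵢ Pᵢ = (1)·(4) + (1)·(-1) + (1)·(-2) + (1)·(-3) + (1)·(-6) + (1)·(-5) + (1)·(-6) = -19.

-19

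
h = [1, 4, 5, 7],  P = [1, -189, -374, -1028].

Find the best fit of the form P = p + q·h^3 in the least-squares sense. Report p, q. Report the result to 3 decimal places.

With design matrix M, MᵀM = [[4, 533]; [533, 137371]] and MᵀP = [-1590, -411449]ᵀ.
Δ = 4·137371 − 533² = 265395.
p = ((-1590)·137371 − 533·(-411449))/265395 = 67879/20415; q = (4·(-411449) − 533·(-1590))/265395 = -798326/265395.

p = 3.325, q = -3.008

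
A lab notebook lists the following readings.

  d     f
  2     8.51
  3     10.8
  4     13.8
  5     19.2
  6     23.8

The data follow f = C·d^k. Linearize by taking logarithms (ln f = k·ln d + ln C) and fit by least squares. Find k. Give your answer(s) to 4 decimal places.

k = 0.9442

Let Y = ln f. Fitting Y = k·ln d + ln C by least squares:
Σln d = 6.5793, Σ(ln d)² = 9.4099, Σln f = 13.2701, Σln d·ln f = 18.1720.
Equations: 9.4099·k + 6.5793·ln C = 18.1720;  6.5793·k + 5·ln C = 13.2701.
Solving (det = 3.7630): k = 0.94422, ln C = 1.41156.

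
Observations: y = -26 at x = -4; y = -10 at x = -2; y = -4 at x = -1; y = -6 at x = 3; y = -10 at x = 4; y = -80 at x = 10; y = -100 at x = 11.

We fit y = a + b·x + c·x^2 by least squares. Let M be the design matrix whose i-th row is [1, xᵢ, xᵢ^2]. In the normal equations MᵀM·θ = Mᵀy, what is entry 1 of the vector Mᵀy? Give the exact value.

-236

Entry 1 ↔ basis 1, so (Mᵀy)_{1} = Σᵢ yᵢ = (1)·(-26) + (1)·(-10) + (1)·(-4) + (1)·(-6) + (1)·(-10) + (1)·(-80) + (1)·(-100) = -236.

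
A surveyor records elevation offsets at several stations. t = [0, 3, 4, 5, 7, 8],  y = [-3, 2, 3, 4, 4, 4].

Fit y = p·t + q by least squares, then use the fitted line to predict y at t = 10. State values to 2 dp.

ŷ = 6.97

Entries of AᵀA: Σt·t = 163, Σt = 27, Σ1 = 6.
Right-hand side: Σt·y = 98, Σy = 14.
det = 163·6 − 27² = 249.
p = (98·6 − 27·14)/249 = 70/83; q = (163·14 − 27·98)/249 = -364/249.
At t = 10: ŷ = (70/83)·(10) + (-364/249)·(1) = 1736/249.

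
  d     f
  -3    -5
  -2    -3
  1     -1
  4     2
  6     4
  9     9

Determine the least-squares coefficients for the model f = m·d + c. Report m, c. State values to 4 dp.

With design matrix X, XᵀX = [[147, 15]; [15, 6]] and Xᵀf = [133, 6]ᵀ.
Eliminating c: 6·(row 1) − 15·(row 2) gives 657·m = 6·133 − 15·6 = 708, so m = 236/219.
Then c = (6 − 15·(236/219))/6 = -371/219.

m = 1.0776, c = -1.6941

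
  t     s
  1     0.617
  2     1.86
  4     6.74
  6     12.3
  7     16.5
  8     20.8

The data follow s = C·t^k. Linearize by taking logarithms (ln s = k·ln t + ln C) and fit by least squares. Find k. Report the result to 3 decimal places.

k = 1.699

With ln sᵢ as the transformed response and ln tᵢ as the regressor:
Σln t = 7.8966, Σ(ln t)² = 13.7233, Σln s = 10.3937, Σln t·ln s = 19.3380.
Equations: 13.7233·k + 7.8966·ln C = 19.3380;  7.8966·k + 6·ln C = 10.3937.
Slope k = (n·Σln t·ln s − Σln t·Σln s)/(n·Σ(ln t)² − (Σln t)²) = (6·19.3380 − 7.8966·10.3937)/19.9843 = 1.69902; ln C = (Σln s − k·Σln t)/n = -0.50379.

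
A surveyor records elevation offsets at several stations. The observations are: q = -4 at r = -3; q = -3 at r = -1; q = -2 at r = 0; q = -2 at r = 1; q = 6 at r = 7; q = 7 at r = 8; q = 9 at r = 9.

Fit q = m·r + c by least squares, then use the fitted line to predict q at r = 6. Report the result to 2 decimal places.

q̂ = 4.93

Sums needed: Σr·r = 205, Σr = 21, Σ1 = 7.
And Σr·q = 192, Σq = 11.
Eliminating c: 7·(row 1) − 21·(row 2) gives 994·m = 7·192 − 21·11 = 1113, so m = 159/142.
Then c = (11 − 21·(159/142))/7 = -1777/994.
At r = 6: q̂ = (159/142)·(6) + (-1777/994)·(1) = 4901/994.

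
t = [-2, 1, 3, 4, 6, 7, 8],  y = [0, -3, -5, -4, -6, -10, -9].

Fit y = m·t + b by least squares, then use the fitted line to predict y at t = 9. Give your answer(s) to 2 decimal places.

ŷ = -10.05

MᵀM·[m, b]ᵀ = Mᵀy reads: 179·m + 27·b = -212;  27·m + 7·b = -37.
(Σt·t = 179, Σt = 27, Σ1 = 7, Σt·y = -212, Σy = -37.)
det = 179·7 − 27² = 524.
m = ((-212)·7 − 27·(-37))/524 = -485/524; b = (179·(-37) − 27·(-212))/524 = -899/524.
At t = 9: ŷ = (-485/524)·(9) + (-899/524)·(1) = -1316/131.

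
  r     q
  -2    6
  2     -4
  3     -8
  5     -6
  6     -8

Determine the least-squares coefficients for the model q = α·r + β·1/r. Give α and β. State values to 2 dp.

From the data, Σr·r = 78, Σr·1/r = 5, Σ1/r·1/r = 611/900.
And Σr·q = -122, Σ1/r·q = -51/5.
AᵀA·[α, β]ᵀ = Aᵀq becomes [[78, 5]; [5, 611/900]]·[α, β]ᵀ = [-122, -51/5]ᵀ.
Δ = 78·(611/900) − 5² = 4193/150.
α = ((-122)·(611/900) − 5·(-51/5))/(4193/150) = -14321/12579; β = (78·(-51/5) − 5·(-122))/(4193/150) = -27840/4193.

α = -1.14, β = -6.64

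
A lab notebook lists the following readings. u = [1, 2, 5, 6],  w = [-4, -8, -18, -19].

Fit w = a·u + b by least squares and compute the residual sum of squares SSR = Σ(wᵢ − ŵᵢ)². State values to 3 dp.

SSR = 2.618

Normal-equation sums: Σu·u = 66, Σu = 14, Σ1 = 4.
Moment sums: Σu·w = -224, Σw = -49.
MᵀM·[a, b]ᵀ = Mᵀw becomes [[66, 14]; [14, 4]]·[a, b]ᵀ = [-224, -49]ᵀ.
Determinant 66·4 − 14² = 68.
a = ((-224)·4 − 14·(-49))/68 = -105/34; b = (66·(-49) − 14·(-224))/68 = -49/34.
Residuals: 9/17, -13/34, -19/17, 33/34; SSR = 89/34.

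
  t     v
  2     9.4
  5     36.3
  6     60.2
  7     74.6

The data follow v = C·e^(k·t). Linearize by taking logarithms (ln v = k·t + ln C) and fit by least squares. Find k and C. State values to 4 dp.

k = 0.4286, C = 4.1280

Let Y = ln v. Fitting Y = k·t + ln C by least squares:
XᵀX = [[114.0000, 20.0000]; [20.0000, 4]], rhs = [77.2115, 14.2423]ᵀ  (here Σt = 20.0000, Σ(t)² = 114.0000, Σln v = 14.2423, Σt·ln v = 77.2115).
Slope k = (n·Σt·ln v − Σt·Σln v)/(n·Σ(t)² − (Σt)²) = (4·77.2115 − 20.0000·14.2423)/56.0000 = 0.42856; ln C = (Σln v − k·Σt)/n = 1.41779, so C = exp(1.41779) = 4.12799.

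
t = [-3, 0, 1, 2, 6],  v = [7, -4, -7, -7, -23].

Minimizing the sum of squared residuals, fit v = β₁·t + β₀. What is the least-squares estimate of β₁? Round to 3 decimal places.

Entries of XᵀX: Σt·t = 50, Σt = 6, Σ1 = 5.
Moment sums: Σt·v = -180, Σv = -34.
So XᵀX·[β₁, β₀]ᵀ = Xᵀv: [[50, 6]; [6, 5]]·[β₁, β₀]ᵀ = [-180, -34]ᵀ.
Determinant 50·5 − 6² = 214.
β₁ = ((-180)·5 − 6·(-34))/214 = -348/107; β₀ = (50·(-34) − 6·(-180))/214 = -310/107.

β₁ = -3.252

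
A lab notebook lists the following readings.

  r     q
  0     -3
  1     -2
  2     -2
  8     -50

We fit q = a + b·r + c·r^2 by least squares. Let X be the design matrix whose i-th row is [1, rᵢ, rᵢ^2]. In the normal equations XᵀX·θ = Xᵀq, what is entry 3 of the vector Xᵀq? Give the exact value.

-3210

Entry 3 ↔ basis r^2, so (Xᵀq)_{3} = Σᵢ (r^2)·qᵢ = (0)·(-3) + (1)·(-2) + (4)·(-2) + (64)·(-50) = -3210.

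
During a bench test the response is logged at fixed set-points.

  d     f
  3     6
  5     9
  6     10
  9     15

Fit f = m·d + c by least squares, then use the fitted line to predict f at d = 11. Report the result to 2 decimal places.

f̂ = 17.84

Sums needed: Σd·d = 151, Σd = 23, Σ1 = 4.
And Σd·f = 258, Σf = 40.
XᵀX·[m, c]ᵀ = Xᵀf becomes [[151, 23]; [23, 4]]·[m, c]ᵀ = [258, 40]ᵀ.
Eliminating c: 4·(row 1) − 23·(row 2) gives 75·m = 4·258 − 23·40 = 112, so m = 112/75.
Then c = (40 − 23·(112/75))/4 = 106/75.
At d = 11: f̂ = (112/75)·(11) + (106/75)·(1) = 446/25.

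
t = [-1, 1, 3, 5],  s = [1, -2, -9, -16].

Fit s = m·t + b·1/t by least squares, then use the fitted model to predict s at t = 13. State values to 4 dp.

ŝ = -42.1439

Forming XᵀX = [[36, 4]; [4, 484/225]] and Xᵀs = [-110, -46/5]ᵀ gives XᵀX·[m, b]ᵀ = Xᵀs.
Eliminating b: (484/225)·(row 1) − 4·(row 2) gives (1536/25)·m = (484/225)·(-110) − 4·(-46/5) = -8992/45, so m = -1405/432.
Then b = ((-46/5) − 4·(-1405/432))/(484/225) = 85/48.
At t = 13: ŝ = (-1405/432)·(13) + (85/48)·(1/13) = -29585/702.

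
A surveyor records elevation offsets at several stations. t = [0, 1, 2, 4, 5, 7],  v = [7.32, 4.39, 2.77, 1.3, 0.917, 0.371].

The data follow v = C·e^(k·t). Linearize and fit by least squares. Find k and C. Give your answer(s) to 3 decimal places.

Taking logs, ln v = k·t + ln C, so regress ln v on t.
AᵀA = [[95.0000, 19.0000]; [19.0000, 6]], rhs = [-2.8076, 3.6730]ᵀ  (here Σt = 19.0000, Σ(t)² = 95.0000, Σln v = 3.6730, Σt·ln v = -2.8076).
Solving (det = 209.0000): k = -0.41451, ln C = 1.92476, so C = exp(1.92476) = 6.85352.

k = -0.415, C = 6.854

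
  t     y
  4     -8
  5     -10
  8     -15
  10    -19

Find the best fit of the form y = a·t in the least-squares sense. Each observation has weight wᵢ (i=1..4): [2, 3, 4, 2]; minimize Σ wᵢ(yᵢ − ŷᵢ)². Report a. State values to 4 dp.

Setting ∂/∂a … = 0 gives: 563·a = -1074.
(Σwᵢ·t·t = 563, Σwᵢ·t·y = -1074.)
a = (-1074)/563 = -1.90764.

a = -1.9076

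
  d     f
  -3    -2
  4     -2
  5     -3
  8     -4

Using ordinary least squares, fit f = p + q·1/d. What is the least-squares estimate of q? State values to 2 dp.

q = -1.25

Forming AᵀA = [[4, 29/120]; [29/120, 3301/14400]] and Aᵀf = [-11, -14/15]ᵀ gives AᵀA·[p, q]ᵀ = Aᵀf.
Eliminating q: (3301/14400)·(row 1) − (29/120)·(row 2) gives (4121/4800)·p = (3301/14400)·(-11) − (29/120)·(-14/15) = -11021/4800, so p = -11021/4121.
Then q = ((-14/15) − (29/120)·(-11021/4121))/(3301/14400) = -5160/4121.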